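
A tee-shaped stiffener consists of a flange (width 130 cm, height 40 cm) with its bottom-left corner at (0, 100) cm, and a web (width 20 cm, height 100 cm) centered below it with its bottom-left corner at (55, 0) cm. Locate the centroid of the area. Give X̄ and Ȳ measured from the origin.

Part | A | x̄ᵢ | ȳᵢ | A·x̄ᵢ | A·ȳᵢ
web | 2000.00 | 65.00 | 50.00 | 130000.00 | 100000.00
flange | 5200.00 | 65.00 | 120.00 | 338000.00 | 624000.00
Σ | 7200.00 |  |  | 468000.00 | 724000.00
X̄ = 468000.00 / 7200.00 = 65.00 cm
Ȳ = 724000.00 / 7200.00 = 100.56 cm

X̄ = 65.00 cm, Ȳ = 100.56 cm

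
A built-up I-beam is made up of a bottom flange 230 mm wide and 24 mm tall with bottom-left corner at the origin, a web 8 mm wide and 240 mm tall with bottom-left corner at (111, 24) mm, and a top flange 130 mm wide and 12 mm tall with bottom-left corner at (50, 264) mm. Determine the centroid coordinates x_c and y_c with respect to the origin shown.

x_c = 115.00 mm, y_c = 84.88 mm

bottom flange: A = 230 × 24 = 5520.00, centroid at (115.00, 12.00).
web: A = 8 × 240 = 1920.00, centroid at (115.00, 144.00).
top flange: A = 130 × 12 = 1560.00, centroid at (115.00, 270.00).
ΣA = 9000.00 mm², ΣAx_c = 1035000.00 mm³, ΣAy_c = 763920.00 mm³.
x_c = 1035000.00/9000.00 = 115.00 mm; y_c = 763920.00/9000.00 = 84.88 mm.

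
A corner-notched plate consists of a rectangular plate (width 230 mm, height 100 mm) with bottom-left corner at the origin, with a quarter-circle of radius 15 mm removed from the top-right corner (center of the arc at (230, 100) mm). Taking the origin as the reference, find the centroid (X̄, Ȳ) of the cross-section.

Part | A | x̄ᵢ | ȳᵢ | A·x̄ᵢ | A·ȳᵢ
plate | 23000.00 | 115.00 | 50.00 | 2645000.00 | 1150000.00
removed quarter-circle | -176.71 | 223.63 | 93.63 | -39519.35 | -16546.46
Σ | 22823.29 |  |  | 2605480.65 | 1133453.54
X̄ = 2605480.65 / 22823.29 = 114.16 mm
Ȳ = 1133453.54 / 22823.29 = 49.66 mm

X̄ = 114.16 mm, Ȳ = 49.66 mm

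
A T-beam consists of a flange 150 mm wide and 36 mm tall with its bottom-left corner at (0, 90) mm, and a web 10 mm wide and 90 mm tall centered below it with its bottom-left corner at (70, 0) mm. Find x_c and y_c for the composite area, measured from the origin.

web: A = 10 × 90 = 900.00, centroid at (75.00, 45.00).
flange: A = 150 × 36 = 5400.00, centroid at (75.00, 108.00).
ΣA = 6300.00 mm²
ΣAx_c = (900.00)(75.00) + (5400.00)(75.00) = 472500.00 mm³
ΣAy_c = (900.00)(45.00) + (5400.00)(108.00) = 623700.00 mm³
x_c = 472500.00 / 6300.00 = 75.00 mm
y_c = 623700.00 / 6300.00 = 99.00 mm

x_c = 75.00 mm, y_c = 99.00 mm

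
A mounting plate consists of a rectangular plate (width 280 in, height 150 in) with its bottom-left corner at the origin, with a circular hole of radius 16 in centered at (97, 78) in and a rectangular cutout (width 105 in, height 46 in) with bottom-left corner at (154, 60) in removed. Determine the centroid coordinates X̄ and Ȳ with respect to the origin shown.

plate: A = 280 × 150 = 42000.00, centroid at (140.00, 75.00).
hole 1: A = −π·16² = -804.25, centroid at (97.00, 78.00).
hole 2: A = −(105 × 46) = -4830.00, centroid at (206.50, 83.00).
ΣA = 36365.75 in²
ΣAX̄ = (42000.00)(140.00) + (-804.25)(97.00) + (-4830.00)(206.50) = 4804592.97 in³
ΣAȲ = (42000.00)(75.00) + (-804.25)(78.00) + (-4830.00)(83.00) = 2686378.68 in³
X̄ = 4804592.97 / 36365.75 = 132.12 in
Ȳ = 2686378.68 / 36365.75 = 73.87 in

X̄ = 132.12 in, Ȳ = 73.87 in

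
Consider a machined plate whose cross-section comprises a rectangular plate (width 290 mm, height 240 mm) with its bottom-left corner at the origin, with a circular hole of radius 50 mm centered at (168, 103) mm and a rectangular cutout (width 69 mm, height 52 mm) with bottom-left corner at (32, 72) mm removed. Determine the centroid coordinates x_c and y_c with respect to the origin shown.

x_c = 146.74 mm, y_c = 123.65 mm

Part | A | x̄ᵢ | ȳᵢ | A·x̄ᵢ | A·ȳᵢ
plate | 69600.00 | 145.00 | 120.00 | 10092000.00 | 8352000.00
hole 1 | -7853.98 | 168.00 | 103.00 | -1319468.91 | -808960.11
hole 2 | -3588.00 | 66.50 | 98.00 | -238602.00 | -351624.00
Σ | 58158.02 |  |  | 8533929.09 | 7191415.89
x_c = 8533929.09 / 58158.02 = 146.74 mm
y_c = 7191415.89 / 58158.02 = 123.65 mm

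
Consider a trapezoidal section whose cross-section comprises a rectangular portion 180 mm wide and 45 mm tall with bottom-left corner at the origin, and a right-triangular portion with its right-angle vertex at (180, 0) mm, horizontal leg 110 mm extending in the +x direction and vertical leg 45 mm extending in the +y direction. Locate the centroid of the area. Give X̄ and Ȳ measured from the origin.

X̄ = 119.65 mm, Ȳ = 20.74 mm

rectangular portion: A = 180 × 45 = 8100.00, centroid at (90.00, 22.50).
triangular portion: A = ½·110·45 = 2475.00, centroid at (216.67, 15.00).
ΣA = 10575.00 mm², ΣAX̄ = 1265250.00 mm³, ΣAȲ = 219375.00 mm³.
X̄ = 1265250.00/10575.00 = 119.65 mm; Ȳ = 219375.00/10575.00 = 20.74 mm.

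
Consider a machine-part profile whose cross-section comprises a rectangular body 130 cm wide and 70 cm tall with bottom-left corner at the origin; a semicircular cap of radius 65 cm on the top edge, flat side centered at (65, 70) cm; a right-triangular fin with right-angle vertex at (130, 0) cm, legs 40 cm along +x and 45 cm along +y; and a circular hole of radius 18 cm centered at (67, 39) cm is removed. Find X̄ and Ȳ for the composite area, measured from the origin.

rectangular body: A = 130 × 70 = 9100.00, centroid at (65.00, 35.00).
semicircular top: A = ½π·65² = 6636.61, centroid at (65.00, 97.59).
triangular fin: A = ½·40·45 = 900.00, centroid at (143.33, 15.00).
hole: A = −π·18² = -1017.88, centroid at (67.00, 39.00).
ΣA = 15618.74 cm²
ΣAX̄ = (9100.00)(65.00) + (6636.61)(65.00) + (900.00)(143.33) + (-1017.88)(67.00) = 1083682.25 cm³
ΣAȲ = (9100.00)(35.00) + (6636.61)(97.59) + (900.00)(15.00) + (-1017.88)(39.00) = 939949.18 cm³
X̄ = 1083682.25 / 15618.74 = 69.38 cm
Ȳ = 939949.18 / 15618.74 = 60.18 cm

X̄ = 69.38 cm, Ȳ = 60.18 cm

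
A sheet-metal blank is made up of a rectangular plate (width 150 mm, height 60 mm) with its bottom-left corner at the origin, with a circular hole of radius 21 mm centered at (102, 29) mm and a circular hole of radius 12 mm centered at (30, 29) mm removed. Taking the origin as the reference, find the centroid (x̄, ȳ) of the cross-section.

Part | A | x̄ᵢ | ȳᵢ | A·x̄ᵢ | A·ȳᵢ
plate | 9000.00 | 75.00 | 30.00 | 675000.00 | 270000.00
hole 1 | -1385.44 | 102.00 | 29.00 | -141315.12 | -40177.83
hole 2 | -452.39 | 30.00 | 29.00 | -13571.68 | -13119.29
Σ | 7162.17 |  |  | 520113.20 | 216702.88
x̄ = 520113.20 / 7162.17 = 72.62 mm
ȳ = 216702.88 / 7162.17 = 30.26 mm

x̄ = 72.62 mm, ȳ = 30.26 mm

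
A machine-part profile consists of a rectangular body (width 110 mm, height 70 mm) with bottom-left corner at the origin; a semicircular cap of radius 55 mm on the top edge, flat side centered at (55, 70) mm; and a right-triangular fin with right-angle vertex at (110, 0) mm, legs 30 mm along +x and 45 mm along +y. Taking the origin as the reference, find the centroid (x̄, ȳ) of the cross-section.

Part | A | x̄ᵢ | ȳᵢ | A·x̄ᵢ | A·ȳᵢ
rectangular body | 7700.00 | 55.00 | 35.00 | 423500.00 | 269500.00
semicircular top | 4751.66 | 55.00 | 93.34 | 261341.24 | 443532.79
triangular fin | 675.00 | 120.00 | 15.00 | 81000.00 | 10125.00
Σ | 13126.66 |  |  | 765841.24 | 723157.79
x̄ = 765841.24 / 13126.66 = 58.34 mm
ȳ = 723157.79 / 13126.66 = 55.09 mm

x̄ = 58.34 mm, ȳ = 55.09 mm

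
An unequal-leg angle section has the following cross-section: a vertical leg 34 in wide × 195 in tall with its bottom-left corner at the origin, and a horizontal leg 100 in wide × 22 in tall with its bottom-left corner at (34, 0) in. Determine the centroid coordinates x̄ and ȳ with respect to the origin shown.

vertical leg: A = 34 × 195 = 6630.00, centroid at (17.00, 97.50).
horizontal leg: A = 100 × 22 = 2200.00, centroid at (84.00, 11.00).
ΣA = 8830.00 in², ΣAx̄ = 297510.00 in³, ΣAȳ = 670625.00 in³.
x̄ = 297510.00/8830.00 = 33.69 in; ȳ = 670625.00/8830.00 = 75.95 in.

x̄ = 33.69 in, ȳ = 75.95 in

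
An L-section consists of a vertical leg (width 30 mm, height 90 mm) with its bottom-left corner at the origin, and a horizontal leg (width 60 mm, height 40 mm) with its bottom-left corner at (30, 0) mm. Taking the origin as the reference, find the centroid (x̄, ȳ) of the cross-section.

x̄ = 36.18 mm, ȳ = 33.24 mm

vertical leg: A = 30 × 90 = 2700.00, centroid at (15.00, 45.00).
horizontal leg: A = 60 × 40 = 2400.00, centroid at (60.00, 20.00).
ΣA = 5100.00 mm²
ΣAx̄ = (2700.00)(15.00) + (2400.00)(60.00) = 184500.00 mm³
ΣAȳ = (2700.00)(45.00) + (2400.00)(20.00) = 169500.00 mm³
x̄ = 184500.00 / 5100.00 = 36.18 mm
ȳ = 169500.00 / 5100.00 = 33.24 mm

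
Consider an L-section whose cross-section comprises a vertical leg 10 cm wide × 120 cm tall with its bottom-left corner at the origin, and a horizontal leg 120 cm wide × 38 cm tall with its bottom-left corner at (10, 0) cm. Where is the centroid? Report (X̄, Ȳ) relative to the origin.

X̄ = 56.46 cm, Ȳ = 27.54 cm

Part | A | x̄ᵢ | ȳᵢ | A·x̄ᵢ | A·ȳᵢ
vertical leg | 1200.00 | 5.00 | 60.00 | 6000.00 | 72000.00
horizontal leg | 4560.00 | 70.00 | 19.00 | 319200.00 | 86640.00
Σ | 5760.00 |  |  | 325200.00 | 158640.00
X̄ = 325200.00 / 5760.00 = 56.46 cm
Ȳ = 158640.00 / 5760.00 = 27.54 cm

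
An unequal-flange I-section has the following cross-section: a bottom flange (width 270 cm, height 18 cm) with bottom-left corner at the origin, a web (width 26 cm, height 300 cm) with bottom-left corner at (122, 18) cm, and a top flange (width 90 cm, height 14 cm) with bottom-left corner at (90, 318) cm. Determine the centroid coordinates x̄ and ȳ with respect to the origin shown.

bottom flange: A = 270 × 18 = 4860.00, centroid at (135.00, 9.00).
web: A = 26 × 300 = 7800.00, centroid at (135.00, 168.00).
top flange: A = 90 × 14 = 1260.00, centroid at (135.00, 325.00).
ΣA = 13920.00 cm²
ΣAx̄ = (4860.00)(135.00) + (7800.00)(135.00) + (1260.00)(135.00) = 1879200.00 cm³
ΣAȳ = (4860.00)(9.00) + (7800.00)(168.00) + (1260.00)(325.00) = 1763640.00 cm³
x̄ = 1879200.00 / 13920.00 = 135.00 cm
ȳ = 1763640.00 / 13920.00 = 126.70 cm

x̄ = 135.00 cm, ȳ = 126.70 cm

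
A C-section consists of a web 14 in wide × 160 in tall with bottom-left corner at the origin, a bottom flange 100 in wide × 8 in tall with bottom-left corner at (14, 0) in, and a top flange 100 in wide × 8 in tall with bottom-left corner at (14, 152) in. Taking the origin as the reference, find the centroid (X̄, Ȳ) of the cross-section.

web: A = 14 × 160 = 2240.00, centroid at (7.00, 80.00).
bottom flange: A = 100 × 8 = 800.00, centroid at (64.00, 4.00).
top flange: A = 100 × 8 = 800.00, centroid at (64.00, 156.00).
ΣA = 3840.00 in², ΣAX̄ = 118080.00 in³, ΣAȲ = 307200.00 in³.
X̄ = 118080.00/3840.00 = 30.75 in; Ȳ = 307200.00/3840.00 = 80.00 in.

X̄ = 30.75 in, Ȳ = 80.00 in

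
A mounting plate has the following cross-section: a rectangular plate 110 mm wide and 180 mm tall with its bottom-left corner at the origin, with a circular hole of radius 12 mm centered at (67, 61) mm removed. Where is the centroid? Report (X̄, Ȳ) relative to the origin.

plate: A = 110 × 180 = 19800.00, centroid at (55.00, 90.00).
hole: A = −π·12² = -452.39, centroid at (67.00, 61.00).
ΣA = 19347.61 mm²
ΣAX̄ = (19800.00)(55.00) + (-452.39)(67.00) = 1058689.91 mm³
ΣAȲ = (19800.00)(90.00) + (-452.39)(61.00) = 1754404.25 mm³
X̄ = 1058689.91 / 19347.61 = 54.72 mm
Ȳ = 1754404.25 / 19347.61 = 90.68 mm

X̄ = 54.72 mm, Ȳ = 90.68 mm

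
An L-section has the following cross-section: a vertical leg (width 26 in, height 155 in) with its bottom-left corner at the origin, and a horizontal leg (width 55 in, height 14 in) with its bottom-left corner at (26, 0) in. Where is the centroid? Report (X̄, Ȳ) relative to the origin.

Part | A | x̄ᵢ | ȳᵢ | A·x̄ᵢ | A·ȳᵢ
vertical leg | 4030.00 | 13.00 | 77.50 | 52390.00 | 312325.00
horizontal leg | 770.00 | 53.50 | 7.00 | 41195.00 | 5390.00
Σ | 4800.00 |  |  | 93585.00 | 317715.00
X̄ = 93585.00 / 4800.00 = 19.50 in
Ȳ = 317715.00 / 4800.00 = 66.19 in

X̄ = 19.50 in, Ȳ = 66.19 in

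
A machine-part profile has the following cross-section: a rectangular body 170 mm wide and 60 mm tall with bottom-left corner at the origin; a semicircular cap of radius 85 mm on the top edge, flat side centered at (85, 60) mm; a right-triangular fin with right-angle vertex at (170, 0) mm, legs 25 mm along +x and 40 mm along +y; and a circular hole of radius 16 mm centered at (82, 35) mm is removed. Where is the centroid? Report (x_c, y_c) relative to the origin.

rectangular body: A = 170 × 60 = 10200.00, centroid at (85.00, 30.00).
semicircular top: A = ½π·85² = 11349.00, centroid at (85.00, 96.08).
triangular fin: A = ½·25·40 = 500.00, centroid at (178.33, 13.33).
hole: A = −π·16² = -804.25, centroid at (82.00, 35.00).
ΣA = 21244.76 mm²
ΣAx_c = (10200.00)(85.00) + (11349.00)(85.00) + (500.00)(178.33) + (-804.25)(82.00) = 1854883.65 mm³
ΣAy_c = (10200.00)(30.00) + (11349.00)(96.08) + (500.00)(13.33) + (-804.25)(35.00) = 1374874.87 mm³
x_c = 1854883.65 / 21244.76 = 87.31 mm
y_c = 1374874.87 / 21244.76 = 64.72 mm

x_c = 87.31 mm, y_c = 64.72 mm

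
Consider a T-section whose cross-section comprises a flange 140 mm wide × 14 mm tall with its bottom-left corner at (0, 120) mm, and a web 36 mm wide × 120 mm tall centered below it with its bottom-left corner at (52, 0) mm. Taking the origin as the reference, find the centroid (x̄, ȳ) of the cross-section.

Part | A | x̄ᵢ | ȳᵢ | A·x̄ᵢ | A·ȳᵢ
web | 4320.00 | 70.00 | 60.00 | 302400.00 | 259200.00
flange | 1960.00 | 70.00 | 127.00 | 137200.00 | 248920.00
Σ | 6280.00 |  |  | 439600.00 | 508120.00
x̄ = 439600.00 / 6280.00 = 70.00 mm
ȳ = 508120.00 / 6280.00 = 80.91 mm

x̄ = 70.00 mm, ȳ = 80.91 mm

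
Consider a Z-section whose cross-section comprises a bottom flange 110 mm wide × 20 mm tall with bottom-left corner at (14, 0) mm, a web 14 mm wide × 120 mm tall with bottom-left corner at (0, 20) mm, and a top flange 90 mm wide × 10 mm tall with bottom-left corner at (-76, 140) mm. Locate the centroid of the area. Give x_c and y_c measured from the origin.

x_c = 28.38 mm, y_c = 60.02 mm

bottom flange: A = 110 × 20 = 2200.00, centroid at (69.00, 10.00).
web: A = 14 × 120 = 1680.00, centroid at (7.00, 80.00).
top flange: A = 90 × 10 = 900.00, centroid at (-31.00, 145.00).
ΣA = 4780.00 mm²
ΣAx_c = (2200.00)(69.00) + (1680.00)(7.00) + (900.00)(-31.00) = 135660.00 mm³
ΣAy_c = (2200.00)(10.00) + (1680.00)(80.00) + (900.00)(145.00) = 286900.00 mm³
x_c = 135660.00 / 4780.00 = 28.38 mm
y_c = 286900.00 / 4780.00 = 60.02 mm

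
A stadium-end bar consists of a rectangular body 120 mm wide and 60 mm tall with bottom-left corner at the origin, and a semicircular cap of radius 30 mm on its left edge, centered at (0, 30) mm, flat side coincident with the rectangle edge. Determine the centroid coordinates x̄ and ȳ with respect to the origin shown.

rectangular body: A = 120 × 60 = 7200.00, centroid at (60.00, 30.00).
semicircular end: A = ½π·30² = 1413.72, centroid at (-12.73, 30.00).
ΣA = 8613.72 mm²
ΣAx̄ = (7200.00)(60.00) + (1413.72)(-12.73) = 414000.00 mm³
ΣAȳ = (7200.00)(30.00) + (1413.72)(30.00) = 258411.50 mm³
x̄ = 414000.00 / 8613.72 = 48.06 mm
ȳ = 258411.50 / 8613.72 = 30.00 mm

x̄ = 48.06 mm, ȳ = 30.00 mm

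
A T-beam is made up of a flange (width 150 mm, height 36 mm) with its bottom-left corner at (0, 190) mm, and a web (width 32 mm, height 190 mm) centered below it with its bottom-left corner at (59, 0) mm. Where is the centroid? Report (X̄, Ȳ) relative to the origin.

web: A = 32 × 190 = 6080.00, centroid at (75.00, 95.00).
flange: A = 150 × 36 = 5400.00, centroid at (75.00, 208.00).
ΣA = 11480.00 mm²
ΣAX̄ = (6080.00)(75.00) + (5400.00)(75.00) = 861000.00 mm³
ΣAȲ = (6080.00)(95.00) + (5400.00)(208.00) = 1700800.00 mm³
X̄ = 861000.00 / 11480.00 = 75.00 mm
Ȳ = 1700800.00 / 11480.00 = 148.15 mm

X̄ = 75.00 mm, Ȳ = 148.15 mm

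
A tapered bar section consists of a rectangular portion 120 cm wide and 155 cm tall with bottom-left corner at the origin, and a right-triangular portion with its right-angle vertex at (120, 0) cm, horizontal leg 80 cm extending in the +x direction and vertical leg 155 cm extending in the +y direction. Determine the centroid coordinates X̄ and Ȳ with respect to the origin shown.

Part | A | x̄ᵢ | ȳᵢ | A·x̄ᵢ | A·ȳᵢ
rectangular portion | 18600.00 | 60.00 | 77.50 | 1116000.00 | 1441500.00
triangular portion | 6200.00 | 146.67 | 51.67 | 909333.33 | 320333.33
Σ | 24800.00 |  |  | 2025333.33 | 1761833.33
X̄ = 2025333.33 / 24800.00 = 81.67 cm
Ȳ = 1761833.33 / 24800.00 = 71.04 cm

X̄ = 81.67 cm, Ȳ = 71.04 cm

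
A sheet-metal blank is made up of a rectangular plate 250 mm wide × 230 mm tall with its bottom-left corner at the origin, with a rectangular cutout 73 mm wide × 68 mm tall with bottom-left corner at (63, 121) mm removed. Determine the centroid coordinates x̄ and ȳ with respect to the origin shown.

plate: A = 250 × 230 = 57500.00, centroid at (125.00, 115.00).
hole: A = −(73 × 68) = -4964.00, centroid at (99.50, 155.00).
ΣA = 52536.00 mm²
ΣAx̄ = (57500.00)(125.00) + (-4964.00)(99.50) = 6693582.00 mm³
ΣAȳ = (57500.00)(115.00) + (-4964.00)(155.00) = 5843080.00 mm³
x̄ = 6693582.00 / 52536.00 = 127.41 mm
ȳ = 5843080.00 / 52536.00 = 111.22 mm

x̄ = 127.41 mm, ȳ = 111.22 mm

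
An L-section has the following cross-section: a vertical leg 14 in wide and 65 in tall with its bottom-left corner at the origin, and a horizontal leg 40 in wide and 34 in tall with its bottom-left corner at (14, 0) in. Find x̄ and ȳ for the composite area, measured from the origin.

vertical leg: A = 14 × 65 = 910.00, centroid at (7.00, 32.50).
horizontal leg: A = 40 × 34 = 1360.00, centroid at (34.00, 17.00).
ΣA = 2270.00 in², ΣAx̄ = 52610.00 in³, ΣAȳ = 52695.00 in³.
x̄ = 52610.00/2270.00 = 23.18 in; ȳ = 52695.00/2270.00 = 23.21 in.

x̄ = 23.18 in, ȳ = 23.21 in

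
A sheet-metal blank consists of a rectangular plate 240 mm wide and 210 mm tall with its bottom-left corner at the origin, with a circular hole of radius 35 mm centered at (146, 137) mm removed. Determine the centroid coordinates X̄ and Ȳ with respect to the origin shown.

Part | A | x̄ᵢ | ȳᵢ | A·x̄ᵢ | A·ȳᵢ
plate | 50400.00 | 120.00 | 105.00 | 6048000.00 | 5292000.00
hole | -3848.45 | 146.00 | 137.00 | -561873.85 | -527237.79
Σ | 46551.55 |  |  | 5486126.15 | 4764762.21
X̄ = 5486126.15 / 46551.55 = 117.85 mm
Ȳ = 4764762.21 / 46551.55 = 102.35 mm

X̄ = 117.85 mm, Ȳ = 102.35 mm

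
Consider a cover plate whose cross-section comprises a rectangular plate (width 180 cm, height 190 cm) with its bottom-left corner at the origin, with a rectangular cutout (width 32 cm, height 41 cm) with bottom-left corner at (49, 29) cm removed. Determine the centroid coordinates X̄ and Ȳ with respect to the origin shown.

plate: A = 180 × 190 = 34200.00, centroid at (90.00, 95.00).
hole: A = −(32 × 41) = -1312.00, centroid at (65.00, 49.50).
ΣA = 32888.00 cm², ΣAX̄ = 2992720.00 cm³, ΣAȲ = 3184056.00 cm³.
X̄ = 2992720.00/32888.00 = 91.00 cm; Ȳ = 3184056.00/32888.00 = 96.82 cm.

X̄ = 91.00 cm, Ȳ = 96.82 cm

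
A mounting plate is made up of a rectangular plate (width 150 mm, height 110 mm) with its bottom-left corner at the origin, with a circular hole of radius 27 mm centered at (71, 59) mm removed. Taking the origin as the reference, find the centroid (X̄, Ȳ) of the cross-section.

Part | A | x̄ᵢ | ȳᵢ | A·x̄ᵢ | A·ȳᵢ
plate | 16500.00 | 75.00 | 55.00 | 1237500.00 | 907500.00
hole | -2290.22 | 71.00 | 59.00 | -162605.69 | -135123.04
Σ | 14209.78 |  |  | 1074894.31 | 772376.96
X̄ = 1074894.31 / 14209.78 = 75.64 mm
Ȳ = 772376.96 / 14209.78 = 54.36 mm

X̄ = 75.64 mm, Ȳ = 54.36 mm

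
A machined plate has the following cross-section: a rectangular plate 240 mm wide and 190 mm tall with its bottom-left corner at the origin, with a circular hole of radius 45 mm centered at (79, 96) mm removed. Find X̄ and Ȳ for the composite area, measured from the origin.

X̄ = 126.65 mm, Ȳ = 94.84 mm

Part | A | x̄ᵢ | ȳᵢ | A·x̄ᵢ | A·ȳᵢ
plate | 45600.00 | 120.00 | 95.00 | 5472000.00 | 4332000.00
hole | -6361.73 | 79.00 | 96.00 | -502576.28 | -610725.61
Σ | 39238.27 |  |  | 4969423.72 | 3721274.39
X̄ = 4969423.72 / 39238.27 = 126.65 mm
Ȳ = 3721274.39 / 39238.27 = 94.84 mm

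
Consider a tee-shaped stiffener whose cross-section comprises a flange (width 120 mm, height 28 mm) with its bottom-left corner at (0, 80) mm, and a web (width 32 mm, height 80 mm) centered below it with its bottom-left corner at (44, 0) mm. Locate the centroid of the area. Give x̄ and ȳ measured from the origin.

Part | A | x̄ᵢ | ȳᵢ | A·x̄ᵢ | A·ȳᵢ
web | 2560.00 | 60.00 | 40.00 | 153600.00 | 102400.00
flange | 3360.00 | 60.00 | 94.00 | 201600.00 | 315840.00
Σ | 5920.00 |  |  | 355200.00 | 418240.00
x̄ = 355200.00 / 5920.00 = 60.00 mm
ȳ = 418240.00 / 5920.00 = 70.65 mm

x̄ = 60.00 mm, ȳ = 70.65 mm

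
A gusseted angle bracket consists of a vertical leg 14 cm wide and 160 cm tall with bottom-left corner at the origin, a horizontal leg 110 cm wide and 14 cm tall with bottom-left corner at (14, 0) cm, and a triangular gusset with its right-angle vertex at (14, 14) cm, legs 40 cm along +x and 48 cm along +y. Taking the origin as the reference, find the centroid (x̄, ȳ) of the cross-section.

x̄ = 31.26 cm, ȳ = 46.16 cm

Part | A | x̄ᵢ | ȳᵢ | A·x̄ᵢ | A·ȳᵢ
vertical leg | 2240.00 | 7.00 | 80.00 | 15680.00 | 179200.00
horizontal leg | 1540.00 | 69.00 | 7.00 | 106260.00 | 10780.00
gusset | 960.00 | 27.33 | 30.00 | 26240.00 | 28800.00
Σ | 4740.00 |  |  | 148180.00 | 218780.00
x̄ = 148180.00 / 4740.00 = 31.26 cm
ȳ = 218780.00 / 4740.00 = 46.16 cm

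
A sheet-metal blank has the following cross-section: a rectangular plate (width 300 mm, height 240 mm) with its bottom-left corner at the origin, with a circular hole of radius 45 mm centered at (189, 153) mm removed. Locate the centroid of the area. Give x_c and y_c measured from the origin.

x_c = 146.22 mm, y_c = 116.80 mm

plate: A = 300 × 240 = 72000.00, centroid at (150.00, 120.00).
hole: A = −π·45² = -6361.73, centroid at (189.00, 153.00).
ΣA = 65638.27 mm²
ΣAx_c = (72000.00)(150.00) + (-6361.73)(189.00) = 9597633.95 mm³
ΣAy_c = (72000.00)(120.00) + (-6361.73)(153.00) = 7666656.06 mm³
x_c = 9597633.95 / 65638.27 = 146.22 mm
y_c = 7666656.06 / 65638.27 = 116.80 mm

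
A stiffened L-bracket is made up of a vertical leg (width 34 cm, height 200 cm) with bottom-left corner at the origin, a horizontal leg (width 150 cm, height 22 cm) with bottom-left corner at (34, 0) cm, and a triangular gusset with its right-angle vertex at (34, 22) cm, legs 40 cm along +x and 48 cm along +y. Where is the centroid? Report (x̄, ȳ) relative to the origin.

Part | A | x̄ᵢ | ȳᵢ | A·x̄ᵢ | A·ȳᵢ
vertical leg | 6800.00 | 17.00 | 100.00 | 115600.00 | 680000.00
horizontal leg | 3300.00 | 109.00 | 11.00 | 359700.00 | 36300.00
gusset | 960.00 | 47.33 | 38.00 | 45440.00 | 36480.00
Σ | 11060.00 |  |  | 520740.00 | 752780.00
x̄ = 520740.00 / 11060.00 = 47.08 cm
ȳ = 752780.00 / 11060.00 = 68.06 cm

x̄ = 47.08 cm, ȳ = 68.06 cm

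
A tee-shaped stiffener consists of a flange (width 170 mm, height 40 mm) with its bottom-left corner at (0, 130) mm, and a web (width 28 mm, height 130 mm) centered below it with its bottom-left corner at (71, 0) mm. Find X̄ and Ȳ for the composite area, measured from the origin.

web: A = 28 × 130 = 3640.00, centroid at (85.00, 65.00).
flange: A = 170 × 40 = 6800.00, centroid at (85.00, 150.00).
ΣA = 10440.00 mm²
ΣAX̄ = (3640.00)(85.00) + (6800.00)(85.00) = 887400.00 mm³
ΣAȲ = (3640.00)(65.00) + (6800.00)(150.00) = 1256600.00 mm³
X̄ = 887400.00 / 10440.00 = 85.00 mm
Ȳ = 1256600.00 / 10440.00 = 120.36 mm

X̄ = 85.00 mm, Ȳ = 120.36 mm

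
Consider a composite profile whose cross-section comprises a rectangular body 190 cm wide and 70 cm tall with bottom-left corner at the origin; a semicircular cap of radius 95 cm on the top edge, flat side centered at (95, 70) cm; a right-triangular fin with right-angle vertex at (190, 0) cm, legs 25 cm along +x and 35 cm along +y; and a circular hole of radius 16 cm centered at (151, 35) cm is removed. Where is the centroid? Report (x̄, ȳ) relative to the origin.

x̄ = 95.01 cm, ȳ = 74.01 cm

Part | A | x̄ᵢ | ȳᵢ | A·x̄ᵢ | A·ȳᵢ
rectangular body | 13300.00 | 95.00 | 35.00 | 1263500.00 | 465500.00
semicircular top | 14176.44 | 95.00 | 110.32 | 1346761.50 | 1563933.91
triangular fin | 437.50 | 198.33 | 11.67 | 86770.83 | 5104.17
hole | -804.25 | 151.00 | 35.00 | -121441.41 | -28148.67
Σ | 27109.69 |  |  | 2575590.93 | 2006389.41
x̄ = 2575590.93 / 27109.69 = 95.01 cm
ȳ = 2006389.41 / 27109.69 = 74.01 cm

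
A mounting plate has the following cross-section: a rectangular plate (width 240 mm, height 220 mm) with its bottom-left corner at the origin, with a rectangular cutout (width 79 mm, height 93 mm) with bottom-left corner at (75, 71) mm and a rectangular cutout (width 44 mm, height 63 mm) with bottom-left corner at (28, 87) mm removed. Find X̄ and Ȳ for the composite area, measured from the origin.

X̄ = 125.49 mm, Ȳ = 108.16 mm

plate: A = 240 × 220 = 52800.00, centroid at (120.00, 110.00).
hole 1: A = −(79 × 93) = -7347.00, centroid at (114.50, 117.50).
hole 2: A = −(44 × 63) = -2772.00, centroid at (50.00, 118.50).
ΣA = 42681.00 mm², ΣAX̄ = 5356168.50 mm³, ΣAȲ = 4616245.50 mm³.
X̄ = 5356168.50/42681.00 = 125.49 mm; Ȳ = 4616245.50/42681.00 = 108.16 mm.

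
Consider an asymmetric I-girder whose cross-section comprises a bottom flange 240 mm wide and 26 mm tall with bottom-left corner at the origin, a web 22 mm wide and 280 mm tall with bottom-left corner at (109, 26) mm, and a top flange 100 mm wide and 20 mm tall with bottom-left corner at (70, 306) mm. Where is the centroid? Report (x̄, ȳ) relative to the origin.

Part | A | x̄ᵢ | ȳᵢ | A·x̄ᵢ | A·ȳᵢ
bottom flange | 6240.00 | 120.00 | 13.00 | 748800.00 | 81120.00
web | 6160.00 | 120.00 | 166.00 | 739200.00 | 1022560.00
top flange | 2000.00 | 120.00 | 316.00 | 240000.00 | 632000.00
Σ | 14400.00 |  |  | 1728000.00 | 1735680.00
x̄ = 1728000.00 / 14400.00 = 120.00 mm
ȳ = 1735680.00 / 14400.00 = 120.53 mm

x̄ = 120.00 mm, ȳ = 120.53 mm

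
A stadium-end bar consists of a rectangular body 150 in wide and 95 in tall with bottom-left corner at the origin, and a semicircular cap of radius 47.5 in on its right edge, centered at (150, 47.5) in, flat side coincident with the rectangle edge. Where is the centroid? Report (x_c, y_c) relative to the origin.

x_c = 93.95 in, y_c = 47.50 in

rectangular body: A = 150 × 95 = 14250.00, centroid at (75.00, 47.50).
semicircular end: A = ½π·47.5² = 3544.11, centroid at (170.16, 47.50).
ΣA = 17794.11 in²
ΣAx_c = (14250.00)(75.00) + (3544.11)(170.16) = 1671814.30 in³
ΣAy_c = (14250.00)(47.50) + (3544.11)(47.50) = 845220.19 in³
x_c = 1671814.30 / 17794.11 = 93.95 in
y_c = 845220.19 / 17794.11 = 47.50 in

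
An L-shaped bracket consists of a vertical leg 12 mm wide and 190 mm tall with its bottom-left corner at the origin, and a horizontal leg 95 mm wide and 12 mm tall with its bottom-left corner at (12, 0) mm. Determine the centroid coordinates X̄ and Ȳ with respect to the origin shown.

vertical leg: A = 12 × 190 = 2280.00, centroid at (6.00, 95.00).
horizontal leg: A = 95 × 12 = 1140.00, centroid at (59.50, 6.00).
ΣA = 3420.00 mm²
ΣAX̄ = (2280.00)(6.00) + (1140.00)(59.50) = 81510.00 mm³
ΣAȲ = (2280.00)(95.00) + (1140.00)(6.00) = 223440.00 mm³
X̄ = 81510.00 / 3420.00 = 23.83 mm
Ȳ = 223440.00 / 3420.00 = 65.33 mm

X̄ = 23.83 mm, Ȳ = 65.33 mm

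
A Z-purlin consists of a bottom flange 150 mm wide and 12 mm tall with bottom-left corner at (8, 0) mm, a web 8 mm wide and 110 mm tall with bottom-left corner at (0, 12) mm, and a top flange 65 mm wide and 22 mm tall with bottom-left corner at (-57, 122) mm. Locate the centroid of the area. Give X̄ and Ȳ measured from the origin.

bottom flange: A = 150 × 12 = 1800.00, centroid at (83.00, 6.00).
web: A = 8 × 110 = 880.00, centroid at (4.00, 67.00).
top flange: A = 65 × 22 = 1430.00, centroid at (-24.50, 133.00).
ΣA = 4110.00 mm²
ΣAX̄ = (1800.00)(83.00) + (880.00)(4.00) + (1430.00)(-24.50) = 117885.00 mm³
ΣAȲ = (1800.00)(6.00) + (880.00)(67.00) + (1430.00)(133.00) = 259950.00 mm³
X̄ = 117885.00 / 4110.00 = 28.68 mm
Ȳ = 259950.00 / 4110.00 = 63.25 mm

X̄ = 28.68 mm, Ȳ = 63.25 mm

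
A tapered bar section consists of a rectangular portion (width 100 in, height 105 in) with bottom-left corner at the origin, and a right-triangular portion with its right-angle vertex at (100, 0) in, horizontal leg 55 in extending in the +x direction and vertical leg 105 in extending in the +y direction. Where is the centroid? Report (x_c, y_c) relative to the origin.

rectangular portion: A = 100 × 105 = 10500.00, centroid at (50.00, 52.50).
triangular portion: A = ½·55·105 = 2887.50, centroid at (118.33, 35.00).
ΣA = 13387.50 in², ΣAx_c = 866687.50 in³, ΣAy_c = 652312.50 in³.
x_c = 866687.50/13387.50 = 64.74 in; y_c = 652312.50/13387.50 = 48.73 in.

x_c = 64.74 in, y_c = 48.73 in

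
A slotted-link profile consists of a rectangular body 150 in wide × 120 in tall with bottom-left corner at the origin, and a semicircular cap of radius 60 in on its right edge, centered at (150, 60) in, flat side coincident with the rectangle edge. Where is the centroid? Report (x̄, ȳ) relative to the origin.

x̄ = 99.02 in, ȳ = 60.00 in

rectangular body: A = 150 × 120 = 18000.00, centroid at (75.00, 60.00).
semicircular end: A = ½π·60² = 5654.87, centroid at (175.46, 60.00).
ΣA = 23654.87 in², ΣAx̄ = 2342230.02 in³, ΣAȳ = 1419292.01 in³.
x̄ = 2342230.02/23654.87 = 99.02 in; ȳ = 1419292.01/23654.87 = 60.00 in.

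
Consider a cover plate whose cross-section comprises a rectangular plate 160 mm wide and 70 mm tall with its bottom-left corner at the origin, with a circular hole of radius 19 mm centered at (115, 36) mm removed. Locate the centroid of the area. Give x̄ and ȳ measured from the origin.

x̄ = 76.06 mm, ȳ = 34.89 mm

plate: A = 160 × 70 = 11200.00, centroid at (80.00, 35.00).
hole: A = −π·19² = -1134.11, centroid at (115.00, 36.00).
ΣA = 10065.89 mm²
ΣAx̄ = (11200.00)(80.00) + (-1134.11)(115.00) = 765576.78 mm³
ΣAȳ = (11200.00)(35.00) + (-1134.11)(36.00) = 351171.86 mm³
x̄ = 765576.78 / 10065.89 = 76.06 mm
ȳ = 351171.86 / 10065.89 = 34.89 mm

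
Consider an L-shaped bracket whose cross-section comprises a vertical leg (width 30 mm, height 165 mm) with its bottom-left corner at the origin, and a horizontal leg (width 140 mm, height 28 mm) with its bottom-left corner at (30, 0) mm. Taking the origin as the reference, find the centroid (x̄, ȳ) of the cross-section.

x̄ = 52.56 mm, ȳ = 52.23 mm

vertical leg: A = 30 × 165 = 4950.00, centroid at (15.00, 82.50).
horizontal leg: A = 140 × 28 = 3920.00, centroid at (100.00, 14.00).
ΣA = 8870.00 mm², ΣAx̄ = 466250.00 mm³, ΣAȳ = 463255.00 mm³.
x̄ = 466250.00/8870.00 = 52.56 mm; ȳ = 463255.00/8870.00 = 52.23 mm.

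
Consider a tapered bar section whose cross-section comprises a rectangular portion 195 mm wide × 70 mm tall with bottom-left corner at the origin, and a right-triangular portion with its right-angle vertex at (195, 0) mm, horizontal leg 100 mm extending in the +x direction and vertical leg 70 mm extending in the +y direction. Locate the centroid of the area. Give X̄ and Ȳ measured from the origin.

X̄ = 124.20 mm, Ȳ = 32.62 mm

rectangular portion: A = 195 × 70 = 13650.00, centroid at (97.50, 35.00).
triangular portion: A = ½·100·70 = 3500.00, centroid at (228.33, 23.33).
ΣA = 17150.00 mm², ΣAX̄ = 2130041.67 mm³, ΣAȲ = 559416.67 mm³.
X̄ = 2130041.67/17150.00 = 124.20 mm; Ȳ = 559416.67/17150.00 = 32.62 mm.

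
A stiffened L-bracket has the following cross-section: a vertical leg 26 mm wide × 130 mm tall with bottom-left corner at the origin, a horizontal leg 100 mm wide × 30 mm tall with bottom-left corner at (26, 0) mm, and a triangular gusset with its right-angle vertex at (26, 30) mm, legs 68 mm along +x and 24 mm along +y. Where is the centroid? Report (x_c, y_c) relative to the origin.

vertical leg: A = 26 × 130 = 3380.00, centroid at (13.00, 65.00).
horizontal leg: A = 100 × 30 = 3000.00, centroid at (76.00, 15.00).
gusset: A = ½·68·24 = 816.00, centroid at (48.67, 38.00).
ΣA = 7196.00 mm²
ΣAx_c = (3380.00)(13.00) + (3000.00)(76.00) + (816.00)(48.67) = 311652.00 mm³
ΣAy_c = (3380.00)(65.00) + (3000.00)(15.00) + (816.00)(38.00) = 295708.00 mm³
x_c = 311652.00 / 7196.00 = 43.31 mm
y_c = 295708.00 / 7196.00 = 41.09 mm

x_c = 43.31 mm, y_c = 41.09 mm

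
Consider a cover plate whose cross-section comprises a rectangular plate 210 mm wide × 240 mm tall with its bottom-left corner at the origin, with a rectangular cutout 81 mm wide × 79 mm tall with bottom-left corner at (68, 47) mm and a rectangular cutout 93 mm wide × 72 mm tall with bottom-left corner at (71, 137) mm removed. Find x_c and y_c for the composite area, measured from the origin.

x_c = 102.16 mm, y_c = 116.23 mm

plate: A = 210 × 240 = 50400.00, centroid at (105.00, 120.00).
hole 1: A = −(81 × 79) = -6399.00, centroid at (108.50, 86.50).
hole 2: A = −(93 × 72) = -6696.00, centroid at (117.50, 173.00).
ΣA = 37305.00 mm²
ΣAx_c = (50400.00)(105.00) + (-6399.00)(108.50) + (-6696.00)(117.50) = 3810928.50 mm³
ΣAy_c = (50400.00)(120.00) + (-6399.00)(86.50) + (-6696.00)(173.00) = 4336078.50 mm³
x_c = 3810928.50 / 37305.00 = 102.16 mm
y_c = 4336078.50 / 37305.00 = 116.23 mm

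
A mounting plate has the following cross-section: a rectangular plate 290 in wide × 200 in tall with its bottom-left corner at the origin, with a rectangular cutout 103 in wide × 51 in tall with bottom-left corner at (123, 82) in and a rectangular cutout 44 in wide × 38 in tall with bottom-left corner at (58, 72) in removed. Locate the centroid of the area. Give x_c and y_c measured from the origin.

x_c = 144.09 in, y_c = 99.52 in

plate: A = 290 × 200 = 58000.00, centroid at (145.00, 100.00).
hole 1: A = −(103 × 51) = -5253.00, centroid at (174.50, 107.50).
hole 2: A = −(44 × 38) = -1672.00, centroid at (80.00, 91.00).
ΣA = 51075.00 in², ΣAx_c = 7359591.50 in³, ΣAy_c = 5083150.50 in³.
x_c = 7359591.50/51075.00 = 144.09 in; y_c = 5083150.50/51075.00 = 99.52 in.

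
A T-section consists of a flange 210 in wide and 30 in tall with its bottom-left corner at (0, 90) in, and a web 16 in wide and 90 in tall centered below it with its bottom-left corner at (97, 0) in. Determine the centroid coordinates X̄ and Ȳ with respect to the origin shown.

Part | A | x̄ᵢ | ȳᵢ | A·x̄ᵢ | A·ȳᵢ
web | 1440.00 | 105.00 | 45.00 | 151200.00 | 64800.00
flange | 6300.00 | 105.00 | 105.00 | 661500.00 | 661500.00
Σ | 7740.00 |  |  | 812700.00 | 726300.00
X̄ = 812700.00 / 7740.00 = 105.00 in
Ȳ = 726300.00 / 7740.00 = 93.84 in

X̄ = 105.00 in, Ȳ = 93.84 in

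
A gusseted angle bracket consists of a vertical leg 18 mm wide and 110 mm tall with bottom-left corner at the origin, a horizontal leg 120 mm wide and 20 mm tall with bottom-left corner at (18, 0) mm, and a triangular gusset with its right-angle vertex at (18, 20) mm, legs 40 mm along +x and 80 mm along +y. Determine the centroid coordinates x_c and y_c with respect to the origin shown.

x_c = 42.67 mm, y_c = 34.71 mm

vertical leg: A = 18 × 110 = 1980.00, centroid at (9.00, 55.00).
horizontal leg: A = 120 × 20 = 2400.00, centroid at (78.00, 10.00).
gusset: A = ½·40·80 = 1600.00, centroid at (31.33, 46.67).
ΣA = 5980.00 mm², ΣAx_c = 255153.33 mm³, ΣAy_c = 207566.67 mm³.
x_c = 255153.33/5980.00 = 42.67 mm; y_c = 207566.67/5980.00 = 34.71 mm.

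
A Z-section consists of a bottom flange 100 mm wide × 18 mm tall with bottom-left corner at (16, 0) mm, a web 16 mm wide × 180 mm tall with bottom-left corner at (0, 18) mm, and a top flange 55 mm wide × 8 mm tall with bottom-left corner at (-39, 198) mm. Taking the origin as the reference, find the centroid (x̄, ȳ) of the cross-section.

x̄ = 26.71 mm, ȳ = 81.27 mm

Part | A | x̄ᵢ | ȳᵢ | A·x̄ᵢ | A·ȳᵢ
bottom flange | 1800.00 | 66.00 | 9.00 | 118800.00 | 16200.00
web | 2880.00 | 8.00 | 108.00 | 23040.00 | 311040.00
top flange | 440.00 | -11.50 | 202.00 | -5060.00 | 88880.00
Σ | 5120.00 |  |  | 136780.00 | 416120.00
x̄ = 136780.00 / 5120.00 = 26.71 mm
ȳ = 416120.00 / 5120.00 = 81.27 mm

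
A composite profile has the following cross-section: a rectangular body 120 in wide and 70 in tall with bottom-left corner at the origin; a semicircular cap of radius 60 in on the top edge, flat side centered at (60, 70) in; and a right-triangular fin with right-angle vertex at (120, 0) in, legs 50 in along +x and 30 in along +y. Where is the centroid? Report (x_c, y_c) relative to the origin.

x_c = 63.88 in, y_c = 56.83 in

rectangular body: A = 120 × 70 = 8400.00, centroid at (60.00, 35.00).
semicircular top: A = ½π·60² = 5654.87, centroid at (60.00, 95.46).
triangular fin: A = ½·50·30 = 750.00, centroid at (136.67, 10.00).
ΣA = 14804.87 in², ΣAx_c = 945792.01 in³, ΣAy_c = 841340.67 in³.
x_c = 945792.01/14804.87 = 63.88 in; y_c = 841340.67/14804.87 = 56.83 in.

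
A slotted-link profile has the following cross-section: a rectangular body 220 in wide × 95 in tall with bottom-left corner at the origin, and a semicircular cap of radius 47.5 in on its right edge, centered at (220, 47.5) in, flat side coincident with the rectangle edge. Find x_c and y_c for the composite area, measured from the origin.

x_c = 128.87 in, y_c = 47.50 in

rectangular body: A = 220 × 95 = 20900.00, centroid at (110.00, 47.50).
semicircular end: A = ½π·47.5² = 3544.11, centroid at (240.16, 47.50).
ΣA = 24444.11 in², ΣAx_c = 3150151.94 in³, ΣAy_c = 1161095.19 in³.
x_c = 3150151.94/24444.11 = 128.87 in; y_c = 1161095.19/24444.11 = 47.50 in.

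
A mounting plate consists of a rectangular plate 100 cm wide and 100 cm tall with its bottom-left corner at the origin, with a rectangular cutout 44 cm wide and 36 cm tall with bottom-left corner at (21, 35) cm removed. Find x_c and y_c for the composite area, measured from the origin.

plate: A = 100 × 100 = 10000.00, centroid at (50.00, 50.00).
hole: A = −(44 × 36) = -1584.00, centroid at (43.00, 53.00).
ΣA = 8416.00 cm²
ΣAx_c = (10000.00)(50.00) + (-1584.00)(43.00) = 431888.00 cm³
ΣAy_c = (10000.00)(50.00) + (-1584.00)(53.00) = 416048.00 cm³
x_c = 431888.00 / 8416.00 = 51.32 cm
y_c = 416048.00 / 8416.00 = 49.44 cm

x_c = 51.32 cm, y_c = 49.44 cm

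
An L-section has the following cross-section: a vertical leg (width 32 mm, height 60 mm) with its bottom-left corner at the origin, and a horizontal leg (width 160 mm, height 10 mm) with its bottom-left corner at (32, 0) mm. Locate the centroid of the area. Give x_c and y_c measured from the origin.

x_c = 59.64 mm, y_c = 18.64 mm

Part | A | x̄ᵢ | ȳᵢ | A·x̄ᵢ | A·ȳᵢ
vertical leg | 1920.00 | 16.00 | 30.00 | 30720.00 | 57600.00
horizontal leg | 1600.00 | 112.00 | 5.00 | 179200.00 | 8000.00
Σ | 3520.00 |  |  | 209920.00 | 65600.00
x_c = 209920.00 / 3520.00 = 59.64 mm
y_c = 65600.00 / 3520.00 = 18.64 mm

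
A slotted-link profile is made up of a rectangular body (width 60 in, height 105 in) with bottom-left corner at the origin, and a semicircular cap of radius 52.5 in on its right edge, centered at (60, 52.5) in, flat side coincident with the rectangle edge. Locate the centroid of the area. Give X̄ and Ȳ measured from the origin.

Part | A | x̄ᵢ | ȳᵢ | A·x̄ᵢ | A·ȳᵢ
rectangular body | 6300.00 | 30.00 | 52.50 | 189000.00 | 330750.00
semicircular end | 4329.51 | 82.28 | 52.50 | 356239.19 | 227299.14
Σ | 10629.51 |  |  | 545239.19 | 558049.14
X̄ = 545239.19 / 10629.51 = 51.29 in
Ȳ = 558049.14 / 10629.51 = 52.50 in

X̄ = 51.29 in, Ȳ = 52.50 in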